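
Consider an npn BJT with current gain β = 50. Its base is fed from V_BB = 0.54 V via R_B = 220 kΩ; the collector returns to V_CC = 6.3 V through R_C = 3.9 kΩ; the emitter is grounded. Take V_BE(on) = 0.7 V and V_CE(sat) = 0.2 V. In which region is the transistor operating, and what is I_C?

V_BB = 0.54 V ≤ V_BE(on) = 0.7 V, so the base-emitter junction is not forward biased.
The transistor is in cutoff: I_B = I_C = 0.

cutoff; I_C ≈ 0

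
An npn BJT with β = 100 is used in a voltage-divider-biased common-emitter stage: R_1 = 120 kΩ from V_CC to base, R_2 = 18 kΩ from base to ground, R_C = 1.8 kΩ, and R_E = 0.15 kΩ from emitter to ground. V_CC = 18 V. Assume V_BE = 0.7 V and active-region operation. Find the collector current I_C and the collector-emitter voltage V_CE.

Thevenize the base divider: V_Th = V_CC·R_2/(R_1+R_2) = 18×18/138 = 2.35 V, R_Th = R_1‖R_2 = 15.7 kΩ.
Base-emitter loop: V_Th = I_B·R_Th + V_BE + (β+1)I_B·R_E, so I_B = (2.35 − 0.7) / (15.7 + 101×0.15) = 0.0535 mA.
I_C = β·I_B = 100×0.0535 = 5.35 mA, and I_E = (β+1)I_B = 5.4 mA.
V_CE = V_CC − I_C·R_C − I_E·R_E = 18 − 5.35×1.8 − 5.4×0.15 = 7.56 V.
V_CE = 7.56 V > 0.2 V confirms active-region operation.

I_C ≈ 5.3 mA, V_CE ≈ 7.6 V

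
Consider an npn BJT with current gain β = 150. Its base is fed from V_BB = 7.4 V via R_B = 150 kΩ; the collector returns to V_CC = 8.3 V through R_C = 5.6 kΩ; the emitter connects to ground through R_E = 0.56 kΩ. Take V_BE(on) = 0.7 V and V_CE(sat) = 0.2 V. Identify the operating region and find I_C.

Assume active: I_B = (7.4 − 0.7)/(150 + 151×0.56) = 0.0286 mA, I_C = β·I_B = 4.28 mA.
Then V_CE = 8.3 − 4.28×5.6 − 4.31×0.56 = -18.1 V < 0.2 V — the active assumption fails.
Re-solve with V_CE = 0.2 V. KCL at the emitter: V_E/R_E = (V_BB−0.7−V_E)/R_B + (V_CC−0.2−V_E)/R_C, giving V_E = 0.757 V.
I_C = (V_CC − 0.2 − V_E)/R_C = (8.1 − 0.757)/5.6 = 1.31 mA.
Check: I_B = (6.7 − 0.757)/150 = 0.0396 mA, and β·I_B = 5.94 mA > I_C, confirming saturation.

saturation; I_C ≈ 1.3 mA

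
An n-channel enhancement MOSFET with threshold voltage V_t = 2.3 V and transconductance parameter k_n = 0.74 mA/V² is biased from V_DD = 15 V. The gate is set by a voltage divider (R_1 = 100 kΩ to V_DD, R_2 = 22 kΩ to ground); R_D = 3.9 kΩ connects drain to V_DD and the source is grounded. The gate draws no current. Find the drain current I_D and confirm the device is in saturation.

V_G = V_DD·R_2/(R_1+R_2) = 15×22/122 = 2.7 V. With the source grounded, V_GS = V_G = 2.7 V.
Assume saturation: I_D = (k_n/2)(V_GS − V_t)² = (0.74/2)×(2.7 − 2.3)² = 0.37×0.405² = 0.0607 mA.
V_DS = V_DD − I_D·R_D = 15 − 0.0607×3.9 = 14.8 V.
Saturation requires V_DS ≥ V_GS − V_t = 0.405 V; 14.8 ≥ 0.405 ✓.

I_D ≈ 0.061 mA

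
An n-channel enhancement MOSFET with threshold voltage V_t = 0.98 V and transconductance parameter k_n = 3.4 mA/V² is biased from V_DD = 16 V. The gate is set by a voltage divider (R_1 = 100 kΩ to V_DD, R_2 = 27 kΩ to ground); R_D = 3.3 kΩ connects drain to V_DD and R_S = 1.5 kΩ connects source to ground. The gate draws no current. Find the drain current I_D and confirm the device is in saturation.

V_G = V_DD·R_2/(R_1+R_2) = 16×27/127 = 3.4 V.
Assume saturation: I_D = (k_n/2)(V_GS − V_t)² with V_GS = V_G − I_D·R_S = 3.4 − 1.5·I_D.
Substituting gives 3.82·I_D² − 13.4·I_D + 9.97 = 0, with roots I_D = 1.08 or 2.41 mA.
The root I_D = 2.41 mA gives V_GS = -0.21 V ≤ V_t, so take I_D = 1.08 mA.
Then V_GS = 1.78 V and V_DS = V_DD − I_D(R_D+R_S) = 16 − 1.08×4.8 = 10.8 V.
Saturation requires V_DS ≥ V_GS − V_t = 0.798 V; 10.8 ≥ 0.798 ✓.

I_D ≈ 1.1 mA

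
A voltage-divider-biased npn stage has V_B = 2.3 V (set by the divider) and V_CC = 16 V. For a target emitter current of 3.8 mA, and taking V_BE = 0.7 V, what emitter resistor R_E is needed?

R_E ≈ 0.42 kΩ

V_E = V_B − V_BE = 2.3 − 0.7 = 1.6 V.
R_E = V_E / I_E = 1.6 / 3.8 = 0.421 kΩ.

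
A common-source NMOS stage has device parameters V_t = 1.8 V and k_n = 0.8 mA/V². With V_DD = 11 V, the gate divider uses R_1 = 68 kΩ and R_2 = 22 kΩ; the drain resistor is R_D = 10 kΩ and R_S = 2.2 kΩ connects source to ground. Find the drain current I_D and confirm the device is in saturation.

V_G = V_DD·R_2/(R_1+R_2) = 11×22/90 = 2.69 V.
Assume saturation: I_D = (k_n/2)(V_GS − V_t)² with V_GS = V_G − I_D·R_S = 2.69 − 2.2·I_D.
Substituting gives 1.94·I_D² − 2.56·I_D + 0.316 = 0, with roots I_D = 0.138 or 1.19 mA.
The root I_D = 1.19 mA gives V_GS = 0.0773 V ≤ V_t, so take I_D = 0.138 mA.
Then V_GS = 2.39 V and V_DS = V_DD − I_D(R_D+R_S) = 11 − 0.138×12.2 = 9.32 V.
Saturation requires V_DS ≥ V_GS − V_t = 0.586 V; 9.32 ≥ 0.586 ✓.

I_D ≈ 0.14 mA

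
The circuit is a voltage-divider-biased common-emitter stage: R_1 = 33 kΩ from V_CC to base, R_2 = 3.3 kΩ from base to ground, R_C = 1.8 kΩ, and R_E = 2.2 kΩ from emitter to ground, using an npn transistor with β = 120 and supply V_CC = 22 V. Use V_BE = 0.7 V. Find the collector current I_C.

I_C ≈ 0.58 mA

Thevenize the base divider: V_Th = V_CC·R_2/(R_1+R_2) = 22×3.3/36.3 = 2 V, R_Th = R_1‖R_2 = 3 kΩ.
Base-emitter loop: V_Th = I_B·R_Th + V_BE + (β+1)I_B·R_E, so I_B = (2 − 0.7) / (3 + 121×2.2) = 0.00483 mA.
I_C = β·I_B = 120×0.00483 = 0.579 mA, and I_E = (β+1)I_B = 0.584 mA.
V_CE = V_CC − I_C·R_C − I_E·R_E = 22 − 0.579×1.8 − 0.584×2.2 = 19.7 V.
V_CE = 19.7 V > 0.2 V confirms active-region operation.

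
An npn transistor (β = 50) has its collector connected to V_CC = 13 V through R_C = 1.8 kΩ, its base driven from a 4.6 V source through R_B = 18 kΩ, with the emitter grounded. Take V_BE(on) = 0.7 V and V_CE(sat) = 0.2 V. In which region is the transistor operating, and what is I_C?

Assume active: I_B = (4.6 − 0.7)/18 = 0.217 mA, giving I_C = β·I_B = 10.8 mA.
But then V_CE = 13 − 10.8×1.8 = -6.5 V < V_CE(sat) = 0.2 V — impossible in the active region.
So the transistor is saturated. With V_CE = 0.2 V, I_C = (V_CC − 0.2)/R_C = 12.8/1.8 = 7.11 mA.
Check: β·I_B = 10.8 mA > I_C = 7.11 mA, confirming saturation.

saturation; I_C ≈ 7.1 mA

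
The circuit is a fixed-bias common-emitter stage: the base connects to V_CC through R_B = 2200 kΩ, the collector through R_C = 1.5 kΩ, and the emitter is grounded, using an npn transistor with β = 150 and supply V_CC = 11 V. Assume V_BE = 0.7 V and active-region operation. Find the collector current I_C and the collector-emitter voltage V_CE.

I_C ≈ 0.7 mA, V_CE ≈ 9.9 V

Base loop: V_CC = I_B·R_B + V_BE, so I_B = (11 − 0.7)/2200 kΩ = 0.00468 mA.
In the active region I_C = β·I_B = 150 × 0.00468 = 0.702 mA.
Collector loop: V_CE = V_CC − I_C·R_C = 11 − 0.702×1.5 = 9.95 V.
Since V_CE = 9.95 V > V_CE(sat) ≈ 0.2 V, the transistor is in the active region as assumed.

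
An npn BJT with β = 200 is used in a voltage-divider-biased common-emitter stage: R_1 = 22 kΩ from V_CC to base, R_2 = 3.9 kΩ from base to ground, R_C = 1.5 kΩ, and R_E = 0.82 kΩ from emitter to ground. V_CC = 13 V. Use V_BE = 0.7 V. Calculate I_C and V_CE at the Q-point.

I_C ≈ 1.5 mA, V_CE ≈ 9.5 V

Thevenize the base divider: V_Th = V_CC·R_2/(R_1+R_2) = 13×3.9/25.9 = 1.96 V, R_Th = R_1‖R_2 = 3.31 kΩ.
Base-emitter loop: V_Th = I_B·R_Th + V_BE + (β+1)I_B·R_E, so I_B = (1.96 − 0.7) / (3.31 + 201×0.82) = 0.00748 mA.
I_C = β·I_B = 200×0.00748 = 1.5 mA, and I_E = (β+1)I_B = 1.5 mA.
V_CE = V_CC − I_C·R_C − I_E·R_E = 13 − 1.5×1.5 − 1.5×0.82 = 9.52 V.
V_CE = 9.52 V > 0.2 V confirms active-region operation.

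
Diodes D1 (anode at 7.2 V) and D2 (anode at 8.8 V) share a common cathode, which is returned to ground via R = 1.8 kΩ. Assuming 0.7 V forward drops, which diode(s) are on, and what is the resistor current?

Only D2 conducts; I_R ≈ 4.5 mA

Assume both conduct. Then node N would need to be at both 7.2−0.7 = 6.5 V and 8.8−0.7 = 8.1 V, which is impossible.
Assume only D2 conducts: V_N = 8.8 − 0.7 = 8.1 V, so I_R = 8.1/1.8 = 4.5 mA.
Check D1: its anode-to-cathode voltage is 7.2 − 8.1 = -0.9 V < 0.7 V, so it is off. The assumption is consistent.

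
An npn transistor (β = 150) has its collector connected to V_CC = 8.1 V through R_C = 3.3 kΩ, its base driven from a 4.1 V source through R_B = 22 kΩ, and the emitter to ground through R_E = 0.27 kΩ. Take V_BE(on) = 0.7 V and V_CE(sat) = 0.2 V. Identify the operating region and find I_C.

saturation; I_C ≈ 2.2 mA

Assume active: I_B = (4.1 − 0.7)/(22 + 151×0.27) = 0.0542 mA, I_C = β·I_B = 8.12 mA.
Then V_CE = 8.1 − 8.12×3.3 − 8.18×0.27 = -20.9 V < 0.2 V — the active assumption fails.
Re-solve with V_CE = 0.2 V. KCL at the emitter: V_E/R_E = (V_BB−0.7−V_E)/R_B + (V_CC−0.2−V_E)/R_C, giving V_E = 0.629 V.
I_C = (V_CC − 0.2 − V_E)/R_C = (7.9 − 0.629)/3.3 = 2.2 mA.
Check: I_B = (3.4 − 0.629)/22 = 0.126 mA, and β·I_B = 18.9 mA > I_C, confirming saturation.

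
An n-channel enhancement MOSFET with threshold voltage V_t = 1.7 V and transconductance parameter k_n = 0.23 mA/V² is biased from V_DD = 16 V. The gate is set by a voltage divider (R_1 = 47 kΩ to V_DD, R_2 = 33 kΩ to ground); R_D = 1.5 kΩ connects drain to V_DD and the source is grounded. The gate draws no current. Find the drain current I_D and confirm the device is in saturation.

V_G = V_DD·R_2/(R_1+R_2) = 16×33/80 = 6.6 V. With the source grounded, V_GS = V_G = 6.6 V.
Assume saturation: I_D = (k_n/2)(V_GS − V_t)² = (0.23/2)×(6.6 − 1.7)² = 0.115×4.9² = 2.76 mA.
V_DS = V_DD − I_D·R_D = 16 − 2.76×1.5 = 11.9 V.
Saturation requires V_DS ≥ V_GS − V_t = 4.9 V; 11.9 ≥ 4.9 ✓.

I_D ≈ 2.8 mA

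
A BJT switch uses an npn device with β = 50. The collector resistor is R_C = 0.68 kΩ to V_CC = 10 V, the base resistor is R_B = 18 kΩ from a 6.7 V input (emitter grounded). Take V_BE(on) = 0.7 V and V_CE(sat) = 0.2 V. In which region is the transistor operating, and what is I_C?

saturation; I_C ≈ 14 mA

Assume active: I_B = (6.7 − 0.7)/18 = 0.333 mA, giving I_C = β·I_B = 16.7 mA.
But then V_CE = 10 − 16.7×0.68 = -1.33 V < V_CE(sat) = 0.2 V — impossible in the active region.
So the transistor is saturated. With V_CE = 0.2 V, I_C = (V_CC − 0.2)/R_C = 9.8/0.68 = 14.4 mA.
Check: β·I_B = 16.7 mA > I_C = 14.4 mA, confirming saturation.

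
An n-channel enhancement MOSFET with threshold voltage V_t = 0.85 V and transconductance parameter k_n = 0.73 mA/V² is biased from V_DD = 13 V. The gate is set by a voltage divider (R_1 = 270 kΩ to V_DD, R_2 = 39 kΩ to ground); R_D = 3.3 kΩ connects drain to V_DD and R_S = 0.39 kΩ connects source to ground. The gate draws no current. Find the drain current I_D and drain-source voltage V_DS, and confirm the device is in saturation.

I_D ≈ 0.19 mA, V_DS ≈ 12 V

V_G = V_DD·R_2/(R_1+R_2) = 13×39/309 = 1.64 V.
Assume saturation: I_D = (k_n/2)(V_GS − V_t)² with V_GS = V_G − I_D·R_S = 1.64 − 0.39·I_D.
Substituting gives 0.0555·I_D² − 1.23·I_D + 0.228 = 0, with roots I_D = 0.188 or 21.9 mA.
The root I_D = 21.9 mA gives V_GS = -6.89 V ≤ V_t, so take I_D = 0.188 mA.
Then V_GS = 1.57 V and V_DS = V_DD − I_D(R_D+R_S) = 13 − 0.188×3.69 = 12.3 V.
Saturation requires V_DS ≥ V_GS − V_t = 0.717 V; 12.3 ≥ 0.717 ✓.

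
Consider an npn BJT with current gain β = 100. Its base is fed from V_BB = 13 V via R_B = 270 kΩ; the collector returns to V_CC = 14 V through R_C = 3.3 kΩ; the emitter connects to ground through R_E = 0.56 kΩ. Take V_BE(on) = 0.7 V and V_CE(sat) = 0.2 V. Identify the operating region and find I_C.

saturation; I_C ≈ 3.6 mA

Assume active: I_B = (13 − 0.7)/(270 + 101×0.56) = 0.0377 mA, I_C = β·I_B = 3.77 mA.
Then V_CE = 14 − 3.77×3.3 − 3.8×0.56 = -0.56 V < 0.2 V — the active assumption fails.
Re-solve with V_CE = 0.2 V. KCL at the emitter: V_E/R_E = (V_BB−0.7−V_E)/R_B + (V_CC−0.2−V_E)/R_C, giving V_E = 2.02 V.
I_C = (V_CC − 0.2 − V_E)/R_C = (13.8 − 2.02)/3.3 = 3.57 mA.
Check: I_B = (12.3 − 2.02)/270 = 0.0381 mA, and β·I_B = 3.81 mA > I_C, confirming saturation.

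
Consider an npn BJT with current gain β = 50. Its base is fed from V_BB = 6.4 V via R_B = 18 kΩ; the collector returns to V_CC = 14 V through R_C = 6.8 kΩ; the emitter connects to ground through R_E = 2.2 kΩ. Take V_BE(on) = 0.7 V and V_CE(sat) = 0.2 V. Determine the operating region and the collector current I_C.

saturation; I_C ≈ 1.5 mA

Assume active: I_B = (6.4 − 0.7)/(18 + 51×2.2) = 0.0438 mA, I_C = β·I_B = 2.19 mA.
Then V_CE = 14 − 2.19×6.8 − 2.23×2.2 = -5.8 V < 0.2 V — the active assumption fails.
Re-solve with V_CE = 0.2 V. KCL at the emitter: V_E/R_E = (V_BB−0.7−V_E)/R_B + (V_CC−0.2−V_E)/R_C, giving V_E = 3.57 V.
I_C = (V_CC − 0.2 − V_E)/R_C = (13.8 − 3.57)/6.8 = 1.5 mA.
Check: I_B = (5.7 − 3.57)/18 = 0.118 mA, and β·I_B = 5.92 mA > I_C, confirming saturation.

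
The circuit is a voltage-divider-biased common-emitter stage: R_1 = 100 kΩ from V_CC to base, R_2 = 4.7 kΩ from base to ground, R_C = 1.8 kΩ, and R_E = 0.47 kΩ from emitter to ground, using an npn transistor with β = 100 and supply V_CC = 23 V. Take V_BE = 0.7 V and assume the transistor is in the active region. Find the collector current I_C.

Thevenize the base divider: V_Th = V_CC·R_2/(R_1+R_2) = 23×4.7/105 = 1.03 V, R_Th = R_1‖R_2 = 4.49 kΩ.
Base-emitter loop: V_Th = I_B·R_Th + V_BE + (β+1)I_B·R_E, so I_B = (1.03 − 0.7) / (4.49 + 101×0.47) = 0.0064 mA.
I_C = β·I_B = 100×0.0064 = 0.64 mA, and I_E = (β+1)I_B = 0.646 mA.
V_CE = V_CC − I_C·R_C − I_E·R_E = 23 − 0.64×1.8 − 0.646×0.47 = 21.5 V.
V_CE = 21.5 V > 0.2 V confirms active-region operation.

I_C ≈ 0.64 mA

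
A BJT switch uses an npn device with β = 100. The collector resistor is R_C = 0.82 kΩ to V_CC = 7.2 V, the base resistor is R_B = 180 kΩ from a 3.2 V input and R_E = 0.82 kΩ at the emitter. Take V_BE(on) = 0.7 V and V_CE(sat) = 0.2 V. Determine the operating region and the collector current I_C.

Assume active. Base-emitter loop: I_B = (V_BB − V_BE)/(R_B + (β+1)R_E) = (3.2 − 0.7)/(180 + 101×0.82) = 0.00951 mA.
I_C = β·I_B = 100×0.00951 = 0.951 mA.
V_CE = V_CC − I_C·R_C − I_E·R_E = 7.2 − 0.951×0.82 − 0.961×0.82 = 5.63 V > V_CE(sat), so the active-region assumption holds.

active; I_C ≈ 0.95 mA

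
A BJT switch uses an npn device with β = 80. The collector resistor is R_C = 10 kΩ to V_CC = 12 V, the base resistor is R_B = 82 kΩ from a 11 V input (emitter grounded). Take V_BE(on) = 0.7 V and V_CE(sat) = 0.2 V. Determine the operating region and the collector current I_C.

Assume active: I_B = (11 − 0.7)/82 = 0.126 mA, giving I_C = β·I_B = 10 mA.
But then V_CE = 12 − 10×10 = -88.5 V < V_CE(sat) = 0.2 V — impossible in the active region.
So the transistor is saturated. With V_CE = 0.2 V, I_C = (V_CC − 0.2)/R_C = 11.8/10 = 1.18 mA.
Check: β·I_B = 10 mA > I_C = 1.18 mA, confirming saturation.

saturation; I_C ≈ 1.2 mA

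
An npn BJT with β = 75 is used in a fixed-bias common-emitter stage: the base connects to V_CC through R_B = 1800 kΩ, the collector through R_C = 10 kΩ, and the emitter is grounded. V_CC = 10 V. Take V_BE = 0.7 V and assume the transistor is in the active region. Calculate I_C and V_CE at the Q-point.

I_C ≈ 0.39 mA, V_CE ≈ 6.1 V

Base loop: V_CC = I_B·R_B + V_BE, so I_B = (10 − 0.7)/1800 kΩ = 0.00517 mA.
In the active region I_C = β·I_B = 75 × 0.00517 = 0.388 mA.
Collector loop: V_CE = V_CC − I_C·R_C = 10 − 0.388×10 = 6.12 V.
Since V_CE = 6.12 V > V_CE(sat) ≈ 0.2 V, the transistor is in the active region as assumed.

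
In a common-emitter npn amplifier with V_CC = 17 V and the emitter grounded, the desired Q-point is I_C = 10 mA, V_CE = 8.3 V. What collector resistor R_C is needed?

R_C ≈ 0.87 kΩ

Collector loop: V_CC = I_C·R_C + V_CE.
R_C = (V_CC − V_CE)/I_C = (17 − 8.3)/10 = 0.87 kΩ.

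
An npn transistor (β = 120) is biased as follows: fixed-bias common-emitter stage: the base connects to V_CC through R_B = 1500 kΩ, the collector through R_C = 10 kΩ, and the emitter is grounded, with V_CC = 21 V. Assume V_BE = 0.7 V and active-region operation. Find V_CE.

Base loop: V_CC = I_B·R_B + V_BE, so I_B = (21 − 0.7)/1500 kΩ = 0.0135 mA.
In the active region I_C = β·I_B = 120 × 0.0135 = 1.62 mA.
Collector loop: V_CE = V_CC − I_C·R_C = 21 − 1.62×10 = 4.76 V.
Since V_CE = 4.76 V > V_CE(sat) ≈ 0.2 V, the transistor is in the active region as assumed.

V_CE ≈ 4.8 V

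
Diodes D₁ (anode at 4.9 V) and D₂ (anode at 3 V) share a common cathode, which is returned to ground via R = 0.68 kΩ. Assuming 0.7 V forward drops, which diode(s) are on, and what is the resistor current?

Assume both conduct. Then node N would need to be at both 4.9−0.7 = 4.2 V and 3−0.7 = 2.3 V, which is impossible.
Assume only D₁ conducts: V_N = 4.9 − 0.7 = 4.2 V, so I_R = 4.2/0.68 = 6.18 mA.
Check D₂: its anode-to-cathode voltage is 3 − 4.2 = -1.2 V < 0.7 V, so it is off. The assumption is consistent.

Only D₁ conducts; I_R ≈ 6.2 mA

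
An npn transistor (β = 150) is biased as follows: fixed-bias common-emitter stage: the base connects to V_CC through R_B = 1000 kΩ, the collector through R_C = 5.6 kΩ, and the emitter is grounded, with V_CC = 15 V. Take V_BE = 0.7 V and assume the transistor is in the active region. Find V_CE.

V_CE ≈ 3 V

Base loop: V_CC = I_B·R_B + V_BE, so I_B = (15 − 0.7)/1000 kΩ = 0.0143 mA.
In the active region I_C = β·I_B = 150 × 0.0143 = 2.15 mA.
Collector loop: V_CE = V_CC − I_C·R_C = 15 − 2.15×5.6 = 2.99 V.
Since V_CE = 2.99 V > V_CE(sat) ≈ 0.2 V, the transistor is in the active region as assumed.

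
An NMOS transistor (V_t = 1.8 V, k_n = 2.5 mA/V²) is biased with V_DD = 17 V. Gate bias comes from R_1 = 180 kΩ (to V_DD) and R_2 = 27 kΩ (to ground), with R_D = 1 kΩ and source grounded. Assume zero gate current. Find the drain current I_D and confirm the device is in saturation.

V_G = V_DD·R_2/(R_1+R_2) = 17×27/207 = 2.22 V. With the source grounded, V_GS = V_G = 2.22 V.
Assume saturation: I_D = (k_n/2)(V_GS − V_t)² = (2.5/2)×(2.22 − 1.8)² = 1.25×0.417² = 0.218 mA.
V_DS = V_DD − I_D·R_D = 17 − 0.218×1 = 16.8 V.
Saturation requires V_DS ≥ V_GS − V_t = 0.417 V; 16.8 ≥ 0.417 ✓.

I_D ≈ 0.22 mA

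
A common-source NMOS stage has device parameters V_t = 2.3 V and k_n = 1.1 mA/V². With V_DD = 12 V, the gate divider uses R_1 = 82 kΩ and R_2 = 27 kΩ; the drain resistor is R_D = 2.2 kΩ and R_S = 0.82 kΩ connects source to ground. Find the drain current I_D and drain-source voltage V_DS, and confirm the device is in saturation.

I_D ≈ 0.16 mA, V_DS ≈ 12 V

V_G = V_DD·R_2/(R_1+R_2) = 12×27/109 = 2.97 V.
Assume saturation: I_D = (k_n/2)(V_GS − V_t)² with V_GS = V_G − I_D·R_S = 2.97 − 0.82·I_D.
Substituting gives 0.37·I_D² − 1.61·I_D + 0.249 = 0, with roots I_D = 0.161 or 4.18 mA.
The root I_D = 4.18 mA gives V_GS = -0.458 V ≤ V_t, so take I_D = 0.161 mA.
Then V_GS = 2.84 V and V_DS = V_DD − I_D(R_D+R_S) = 12 − 0.161×3.02 = 11.5 V.
Saturation requires V_DS ≥ V_GS − V_t = 0.541 V; 11.5 ≥ 0.541 ✓.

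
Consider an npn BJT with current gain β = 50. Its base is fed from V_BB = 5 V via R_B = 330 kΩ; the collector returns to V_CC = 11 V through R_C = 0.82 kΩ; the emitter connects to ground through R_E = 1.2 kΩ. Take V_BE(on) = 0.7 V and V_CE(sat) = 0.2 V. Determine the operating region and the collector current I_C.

Assume active. Base-emitter loop: I_B = (V_BB − V_BE)/(R_B + (β+1)R_E) = (5 − 0.7)/(330 + 51×1.2) = 0.011 mA.
I_C = β·I_B = 50×0.011 = 0.55 mA.
V_CE = V_CC − I_C·R_C − I_E·R_E = 11 − 0.55×0.82 − 0.561×1.2 = 9.88 V > V_CE(sat), so the active-region assumption holds.

active; I_C ≈ 0.55 mA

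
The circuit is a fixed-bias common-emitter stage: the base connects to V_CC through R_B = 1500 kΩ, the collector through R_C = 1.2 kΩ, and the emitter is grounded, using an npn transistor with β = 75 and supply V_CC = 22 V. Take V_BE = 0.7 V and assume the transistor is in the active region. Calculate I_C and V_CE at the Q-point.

I_C ≈ 1.1 mA, V_CE ≈ 21 V

Base loop: V_CC = I_B·R_B + V_BE, so I_B = (22 − 0.7)/1500 kΩ = 0.0142 mA.
In the active region I_C = β·I_B = 75 × 0.0142 = 1.07 mA.
Collector loop: V_CE = V_CC − I_C·R_C = 22 − 1.07×1.2 = 20.7 V.
Since V_CE = 20.7 V > V_CE(sat) ≈ 0.2 V, the transistor is in the active region as assumed.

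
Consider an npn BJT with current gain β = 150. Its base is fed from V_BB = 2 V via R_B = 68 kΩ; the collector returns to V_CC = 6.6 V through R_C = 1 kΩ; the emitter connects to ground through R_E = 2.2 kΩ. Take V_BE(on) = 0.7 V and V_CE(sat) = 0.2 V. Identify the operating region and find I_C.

Assume active. Base-emitter loop: I_B = (V_BB − V_BE)/(R_B + (β+1)R_E) = (2 − 0.7)/(68 + 151×2.2) = 0.00325 mA.
I_C = β·I_B = 150×0.00325 = 0.487 mA.
V_CE = V_CC − I_C·R_C − I_E·R_E = 6.6 − 0.487×1 − 0.491×2.2 = 5.03 V > V_CE(sat), so the active-region assumption holds.

active; I_C ≈ 0.49 mA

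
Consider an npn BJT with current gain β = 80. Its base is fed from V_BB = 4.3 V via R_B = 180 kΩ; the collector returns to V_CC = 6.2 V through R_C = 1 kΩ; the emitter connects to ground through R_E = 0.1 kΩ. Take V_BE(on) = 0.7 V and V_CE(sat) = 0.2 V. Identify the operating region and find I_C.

Assume active. Base-emitter loop: I_B = (V_BB − V_BE)/(R_B + (β+1)R_E) = (4.3 − 0.7)/(180 + 81×0.1) = 0.0191 mA.
I_C = β·I_B = 80×0.0191 = 1.53 mA.
V_CE = V_CC − I_C·R_C − I_E·R_E = 6.2 − 1.53×1 − 1.55×0.1 = 4.51 V > V_CE(sat), so the active-region assumption holds.

active; I_C ≈ 1.5 mA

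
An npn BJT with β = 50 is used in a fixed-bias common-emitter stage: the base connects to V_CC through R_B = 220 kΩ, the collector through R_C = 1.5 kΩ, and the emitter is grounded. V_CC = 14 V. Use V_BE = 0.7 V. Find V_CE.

Base loop: V_CC = I_B·R_B + V_BE, so I_B = (14 − 0.7)/220 kΩ = 0.0605 mA.
In the active region I_C = β·I_B = 50 × 0.0605 = 3.02 mA.
Collector loop: V_CE = V_CC − I_C·R_C = 14 − 3.02×1.5 = 9.47 V.
Since V_CE = 9.47 V > V_CE(sat) ≈ 0.2 V, the transistor is in the active region as assumed.

V_CE ≈ 9.5 V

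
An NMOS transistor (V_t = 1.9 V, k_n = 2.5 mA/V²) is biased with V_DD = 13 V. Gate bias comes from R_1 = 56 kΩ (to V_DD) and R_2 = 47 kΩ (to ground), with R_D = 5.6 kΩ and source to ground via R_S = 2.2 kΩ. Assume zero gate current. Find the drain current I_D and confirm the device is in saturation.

I_D ≈ 1.4 mA

V_G = V_DD·R_2/(R_1+R_2) = 13×47/103 = 5.93 V.
Assume saturation: I_D = (k_n/2)(V_GS − V_t)² with V_GS = V_G − I_D·R_S = 5.93 − 2.2·I_D.
Substituting gives 6.05·I_D² − 23.2·I_D + 20.3 = 0, with roots I_D = 1.36 or 2.47 mA.
The root I_D = 2.47 mA gives V_GS = 0.494 V ≤ V_t, so take I_D = 1.36 mA.
Then V_GS = 2.94 V and V_DS = V_DD − I_D(R_D+R_S) = 13 − 1.36×7.8 = 2.4 V.
Saturation requires V_DS ≥ V_GS − V_t = 1.04 V; 2.4 ≥ 1.04 ✓.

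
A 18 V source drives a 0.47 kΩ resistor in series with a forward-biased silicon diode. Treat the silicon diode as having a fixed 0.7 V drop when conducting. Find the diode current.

KVL around the loop: 18 = V_D + I·R = 0.7 + I × 0.47 kΩ.
So I = (18 − 0.7) / 0.47 kΩ = 17.3 / 0.47 = 36.8 mA.

I ≈ 37 mA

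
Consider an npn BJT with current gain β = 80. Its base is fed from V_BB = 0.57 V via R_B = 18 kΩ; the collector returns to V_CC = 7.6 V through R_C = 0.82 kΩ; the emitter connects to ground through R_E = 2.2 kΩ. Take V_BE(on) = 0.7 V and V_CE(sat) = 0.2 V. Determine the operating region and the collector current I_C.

cutoff; I_C ≈ 0

V_BB = 0.57 V ≤ V_BE(on) = 0.7 V, so the base-emitter junction is not forward biased.
The transistor is in cutoff: I_B = I_C = 0.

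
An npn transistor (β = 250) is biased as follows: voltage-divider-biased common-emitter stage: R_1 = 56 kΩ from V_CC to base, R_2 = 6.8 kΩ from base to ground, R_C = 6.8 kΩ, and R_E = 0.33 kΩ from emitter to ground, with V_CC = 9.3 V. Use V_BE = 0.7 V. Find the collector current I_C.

I_C ≈ 0.86 mA

Thevenize the base divider: V_Th = V_CC·R_2/(R_1+R_2) = 9.3×6.8/62.8 = 1.01 V, R_Th = R_1‖R_2 = 6.06 kΩ.
Base-emitter loop: V_Th = I_B·R_Th + V_BE + (β+1)I_B·R_E, so I_B = (1.01 − 0.7) / (6.06 + 251×0.33) = 0.00345 mA.
I_C = β·I_B = 250×0.00345 = 0.863 mA, and I_E = (β+1)I_B = 0.867 mA.
V_CE = V_CC − I_C·R_C − I_E·R_E = 9.3 − 0.863×6.8 − 0.867×0.33 = 3.14 V.
V_CE = 3.14 V > 0.2 V confirms active-region operation.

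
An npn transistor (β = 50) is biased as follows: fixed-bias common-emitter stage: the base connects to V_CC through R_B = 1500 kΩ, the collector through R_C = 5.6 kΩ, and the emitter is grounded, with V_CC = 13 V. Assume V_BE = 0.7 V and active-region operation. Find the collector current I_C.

I_C ≈ 0.41 mA

Base loop: V_CC = I_B·R_B + V_BE, so I_B = (13 − 0.7)/1500 kΩ = 0.0082 mA.
In the active region I_C = β·I_B = 50 × 0.0082 = 0.41 mA.
Collector loop: V_CE = V_CC − I_C·R_C = 13 − 0.41×5.6 = 10.7 V.
Since V_CE = 10.7 V > V_CE(sat) ≈ 0.2 V, the transistor is in the active region as assumed.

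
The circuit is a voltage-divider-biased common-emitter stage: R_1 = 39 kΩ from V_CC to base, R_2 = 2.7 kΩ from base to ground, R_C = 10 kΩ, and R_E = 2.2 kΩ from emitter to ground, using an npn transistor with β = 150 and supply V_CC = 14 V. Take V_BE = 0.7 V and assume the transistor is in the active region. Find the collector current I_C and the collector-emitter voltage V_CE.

Thevenize the base divider: V_Th = V_CC·R_2/(R_1+R_2) = 14×2.7/41.7 = 0.906 V, R_Th = R_1‖R_2 = 2.53 kΩ.
Base-emitter loop: V_Th = I_B·R_Th + V_BE + (β+1)I_B·R_E, so I_B = (0.906 − 0.7) / (2.53 + 151×2.2) = 0.000617 mA.
I_C = β·I_B = 150×0.000617 = 0.0925 mA, and I_E = (β+1)I_B = 0.0931 mA.
V_CE = V_CC − I_C·R_C − I_E·R_E = 14 − 0.0925×10 − 0.0931×2.2 = 12.9 V.
V_CE = 12.9 V > 0.2 V confirms active-region operation.

I_C ≈ 0.093 mA, V_CE ≈ 13 V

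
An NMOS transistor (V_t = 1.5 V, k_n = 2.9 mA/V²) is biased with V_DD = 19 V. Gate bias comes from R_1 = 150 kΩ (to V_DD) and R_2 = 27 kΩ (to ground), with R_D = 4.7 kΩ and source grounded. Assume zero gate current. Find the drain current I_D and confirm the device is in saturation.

V_G = V_DD·R_2/(R_1+R_2) = 19×27/177 = 2.9 V. With the source grounded, V_GS = V_G = 2.9 V.
Assume saturation: I_D = (k_n/2)(V_GS − V_t)² = (2.9/2)×(2.9 − 1.5)² = 1.45×1.4² = 2.84 mA.
V_DS = V_DD − I_D·R_D = 19 − 2.84×4.7 = 5.67 V.
Saturation requires V_DS ≥ V_GS − V_t = 1.4 V; 5.67 ≥ 1.4 ✓.

I_D ≈ 2.8 mA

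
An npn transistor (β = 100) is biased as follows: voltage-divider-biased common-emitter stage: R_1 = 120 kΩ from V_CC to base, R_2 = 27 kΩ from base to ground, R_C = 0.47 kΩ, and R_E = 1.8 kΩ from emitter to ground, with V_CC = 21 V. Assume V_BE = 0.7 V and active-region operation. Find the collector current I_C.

I_C ≈ 1.5 mA

Thevenize the base divider: V_Th = V_CC·R_2/(R_1+R_2) = 21×27/147 = 3.86 V, R_Th = R_1‖R_2 = 22 kΩ.
Base-emitter loop: V_Th = I_B·R_Th + V_BE + (β+1)I_B·R_E, so I_B = (3.86 − 0.7) / (22 + 101×1.8) = 0.0155 mA.
I_C = β·I_B = 100×0.0155 = 1.55 mA, and I_E = (β+1)I_B = 1.56 mA.
V_CE = V_CC − I_C·R_C − I_E·R_E = 21 − 1.55×0.47 − 1.56×1.8 = 17.5 V.
V_CE = 17.5 V > 0.2 V confirms active-region operation.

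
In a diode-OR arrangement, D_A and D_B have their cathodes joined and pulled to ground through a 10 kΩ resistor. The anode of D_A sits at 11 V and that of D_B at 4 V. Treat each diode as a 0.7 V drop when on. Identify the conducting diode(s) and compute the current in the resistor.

Assume both conduct. Then node N would need to be at both 11−0.7 = 10.3 V and 4−0.7 = 3.3 V, which is impossible.
Assume only D_A conducts: V_N = 11 − 0.7 = 10.3 V, so I_R = 10.3/10 = 1.03 mA.
Check D_B: its anode-to-cathode voltage is 4 − 10.3 = -6.3 V < 0.7 V, so it is off. The assumption is consistent.

Only D_A conducts; I_R ≈ 1 mA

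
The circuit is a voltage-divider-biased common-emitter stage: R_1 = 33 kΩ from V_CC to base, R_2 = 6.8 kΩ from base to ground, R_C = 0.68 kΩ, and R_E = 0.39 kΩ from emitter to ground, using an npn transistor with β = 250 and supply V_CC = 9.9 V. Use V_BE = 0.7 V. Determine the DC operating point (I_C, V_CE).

I_C ≈ 2.4 mA, V_CE ≈ 7.3 V

Thevenize the base divider: V_Th = V_CC·R_2/(R_1+R_2) = 9.9×6.8/39.8 = 1.69 V, R_Th = R_1‖R_2 = 5.64 kΩ.
Base-emitter loop: V_Th = I_B·R_Th + V_BE + (β+1)I_B·R_E, so I_B = (1.69 − 0.7) / (5.64 + 251×0.39) = 0.00958 mA.
I_C = β·I_B = 250×0.00958 = 2.39 mA, and I_E = (β+1)I_B = 2.4 mA.
V_CE = V_CC − I_C·R_C − I_E·R_E = 9.9 − 2.39×0.68 − 2.4×0.39 = 7.33 V.
V_CE = 7.33 V > 0.2 V confirms active-region operation.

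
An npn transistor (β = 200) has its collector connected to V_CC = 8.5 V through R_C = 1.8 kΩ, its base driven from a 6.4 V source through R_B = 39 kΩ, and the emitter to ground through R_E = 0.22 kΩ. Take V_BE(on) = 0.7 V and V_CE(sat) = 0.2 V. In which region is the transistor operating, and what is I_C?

saturation; I_C ≈ 4.1 mA

Assume active: I_B = (6.4 − 0.7)/(39 + 201×0.22) = 0.0685 mA, I_C = β·I_B = 13.7 mA.
Then V_CE = 8.5 − 13.7×1.8 − 13.8×0.22 = -19.2 V < 0.2 V — the active assumption fails.
Re-solve with V_CE = 0.2 V. KCL at the emitter: V_E/R_E = (V_BB−0.7−V_E)/R_B + (V_CC−0.2−V_E)/R_C, giving V_E = 0.928 V.
I_C = (V_CC − 0.2 − V_E)/R_C = (8.3 − 0.928)/1.8 = 4.1 mA.
Check: I_B = (5.7 − 0.928)/39 = 0.122 mA, and β·I_B = 24.5 mA > I_C, confirming saturation.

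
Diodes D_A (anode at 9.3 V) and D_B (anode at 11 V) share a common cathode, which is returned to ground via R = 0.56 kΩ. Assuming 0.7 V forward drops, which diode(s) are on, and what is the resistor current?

Only D_B conducts; I_R ≈ 18 mA

Assume both conduct. Then node N would need to be at both 9.3−0.7 = 8.6 V and 11−0.7 = 10.3 V, which is impossible.
Assume only D_B conducts: V_N = 11 − 0.7 = 10.3 V, so I_R = 10.3/0.56 = 18.4 mA.
Check D_A: its anode-to-cathode voltage is 9.3 − 10.3 = -1 V < 0.7 V, so it is off. The assumption is consistent.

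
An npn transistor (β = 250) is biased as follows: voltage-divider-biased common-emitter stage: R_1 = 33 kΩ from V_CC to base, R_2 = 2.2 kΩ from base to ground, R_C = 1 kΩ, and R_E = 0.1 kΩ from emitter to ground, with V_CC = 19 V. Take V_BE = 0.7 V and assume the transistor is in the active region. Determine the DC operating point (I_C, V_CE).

Thevenize the base divider: V_Th = V_CC·R_2/(R_1+R_2) = 19×2.2/35.2 = 1.19 V, R_Th = R_1‖R_2 = 2.06 kΩ.
Base-emitter loop: V_Th = I_B·R_Th + V_BE + (β+1)I_B·R_E, so I_B = (1.19 − 0.7) / (2.06 + 251×0.1) = 0.0179 mA.
I_C = β·I_B = 250×0.0179 = 4.49 mA, and I_E = (β+1)I_B = 4.5 mA.
V_CE = V_CC − I_C·R_C − I_E·R_E = 19 − 4.49×1 − 4.5×0.1 = 14.1 V.
V_CE = 14.1 V > 0.2 V confirms active-region operation.

I_C ≈ 4.5 mA, V_CE ≈ 14 V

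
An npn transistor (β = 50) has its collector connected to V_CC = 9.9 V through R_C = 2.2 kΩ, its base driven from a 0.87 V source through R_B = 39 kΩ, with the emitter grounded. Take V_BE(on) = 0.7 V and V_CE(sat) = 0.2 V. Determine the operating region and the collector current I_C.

active; I_C ≈ 0.22 mA

Assume active. Base-emitter loop: I_B = (V_BB − V_BE)/R_B = (0.87 − 0.7)/39 = 0.00436 mA.
I_C = β·I_B = 50×0.00436 = 0.218 mA.
V_CE = V_CC − I_C·R_C = 9.9 − 0.218×2.2 = 9.42 V > V_CE(sat), so the active-region assumption holds.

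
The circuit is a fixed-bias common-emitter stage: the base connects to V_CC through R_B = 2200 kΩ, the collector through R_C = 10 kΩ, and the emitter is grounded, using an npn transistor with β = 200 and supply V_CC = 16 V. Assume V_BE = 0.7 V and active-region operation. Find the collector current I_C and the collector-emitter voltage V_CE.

Base loop: V_CC = I_B·R_B + V_BE, so I_B = (16 − 0.7)/2200 kΩ = 0.00695 mA.
In the active region I_C = β·I_B = 200 × 0.00695 = 1.39 mA.
Collector loop: V_CE = V_CC − I_C·R_C = 16 − 1.39×10 = 2.09 V.
Since V_CE = 2.09 V > V_CE(sat) ≈ 0.2 V, the transistor is in the active region as assumed.

I_C ≈ 1.4 mA, V_CE ≈ 2.1 V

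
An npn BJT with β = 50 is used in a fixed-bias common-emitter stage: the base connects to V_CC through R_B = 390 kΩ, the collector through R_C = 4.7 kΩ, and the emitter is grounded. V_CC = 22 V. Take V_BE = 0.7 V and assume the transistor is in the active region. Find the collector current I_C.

Base loop: V_CC = I_B·R_B + V_BE, so I_B = (22 − 0.7)/390 kΩ = 0.0546 mA.
In the active region I_C = β·I_B = 50 × 0.0546 = 2.73 mA.
Collector loop: V_CE = V_CC − I_C·R_C = 22 − 2.73×4.7 = 9.17 V.
Since V_CE = 9.17 V > V_CE(sat) ≈ 0.2 V, the transistor is in the active region as assumed.

I_C ≈ 2.7 mA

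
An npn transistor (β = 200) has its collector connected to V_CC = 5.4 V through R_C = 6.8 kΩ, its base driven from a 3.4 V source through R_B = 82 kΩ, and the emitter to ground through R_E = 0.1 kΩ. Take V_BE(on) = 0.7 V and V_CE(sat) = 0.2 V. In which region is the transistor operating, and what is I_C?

Assume active: I_B = (3.4 − 0.7)/(82 + 201×0.1) = 0.0264 mA, I_C = β·I_B = 5.29 mA.
Then V_CE = 5.4 − 5.29×6.8 − 5.32×0.1 = -31.1 V < 0.2 V — the active assumption fails.
Re-solve with V_CE = 0.2 V. KCL at the emitter: V_E/R_E = (V_BB−0.7−V_E)/R_B + (V_CC−0.2−V_E)/R_C, giving V_E = 0.0785 V.
I_C = (V_CC − 0.2 − V_E)/R_C = (5.2 − 0.0785)/6.8 = 0.753 mA.
Check: I_B = (2.7 − 0.0785)/82 = 0.032 mA, and β·I_B = 6.39 mA > I_C, confirming saturation.

saturation; I_C ≈ 0.75 mA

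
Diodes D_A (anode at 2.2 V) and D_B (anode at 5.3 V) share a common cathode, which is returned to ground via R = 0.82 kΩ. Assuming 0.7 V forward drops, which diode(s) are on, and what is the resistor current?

Only D_B conducts; I_R ≈ 5.6 mA

Assume both conduct. Then node N would need to be at both 2.2−0.7 = 1.5 V and 5.3−0.7 = 4.6 V, which is impossible.
Assume only D_B conducts: V_N = 5.3 − 0.7 = 4.6 V, so I_R = 4.6/0.82 = 5.61 mA.
Check D_A: its anode-to-cathode voltage is 2.2 − 4.6 = -2.4 V < 0.7 V, so it is off. The assumption is consistent.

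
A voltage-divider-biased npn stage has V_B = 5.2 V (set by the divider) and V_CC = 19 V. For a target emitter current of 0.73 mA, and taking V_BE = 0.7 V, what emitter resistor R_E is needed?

V_E = V_B − V_BE = 5.2 − 0.7 = 4.5 V.
R_E = V_E / I_E = 4.5 / 0.73 = 6.16 kΩ.

R_E ≈ 6.2 kΩ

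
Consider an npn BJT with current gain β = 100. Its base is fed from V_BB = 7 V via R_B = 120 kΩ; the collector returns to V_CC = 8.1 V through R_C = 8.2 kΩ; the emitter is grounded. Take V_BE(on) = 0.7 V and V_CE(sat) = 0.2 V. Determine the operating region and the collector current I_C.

Assume active: I_B = (7 − 0.7)/120 = 0.0525 mA, giving I_C = β·I_B = 5.25 mA.
But then V_CE = 8.1 − 5.25×8.2 = -34.9 V < V_CE(sat) = 0.2 V — impossible in the active region.
So the transistor is saturated. With V_CE = 0.2 V, I_C = (V_CC − 0.2)/R_C = 7.9/8.2 = 0.963 mA.
Check: β·I_B = 5.25 mA > I_C = 0.963 mA, confirming saturation.

saturation; I_C ≈ 0.96 mA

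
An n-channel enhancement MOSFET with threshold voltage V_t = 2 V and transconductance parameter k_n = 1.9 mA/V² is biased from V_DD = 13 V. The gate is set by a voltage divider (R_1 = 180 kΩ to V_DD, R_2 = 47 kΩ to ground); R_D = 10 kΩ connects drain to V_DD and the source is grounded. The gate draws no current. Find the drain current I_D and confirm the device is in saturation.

V_G = V_DD·R_2/(R_1+R_2) = 13×47/227 = 2.69 V. With the source grounded, V_GS = V_G = 2.69 V.
Assume saturation: I_D = (k_n/2)(V_GS − V_t)² = (1.9/2)×(2.69 − 2)² = 0.95×0.692² = 0.454 mA.
V_DS = V_DD − I_D·R_D = 13 − 0.454×10 = 8.46 V.
Saturation requires V_DS ≥ V_GS − V_t = 0.692 V; 8.46 ≥ 0.692 ✓.

I_D ≈ 0.45 mA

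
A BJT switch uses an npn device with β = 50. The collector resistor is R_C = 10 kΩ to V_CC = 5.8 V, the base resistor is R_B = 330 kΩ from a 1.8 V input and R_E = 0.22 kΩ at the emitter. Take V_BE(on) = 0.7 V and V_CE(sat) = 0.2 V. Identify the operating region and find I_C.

Assume active. Base-emitter loop: I_B = (V_BB − V_BE)/(R_B + (β+1)R_E) = (1.8 − 0.7)/(330 + 51×0.22) = 0.00322 mA.
I_C = β·I_B = 50×0.00322 = 0.161 mA.
V_CE = V_CC − I_C·R_C − I_E·R_E = 5.8 − 0.161×10 − 0.164×0.22 = 4.15 V > V_CE(sat), so the active-region assumption holds.

active; I_C ≈ 0.16 mA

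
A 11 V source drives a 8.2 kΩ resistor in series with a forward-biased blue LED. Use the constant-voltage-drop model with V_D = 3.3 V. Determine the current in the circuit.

KVL around the loop: 11 = V_D + I·R = 3.3 + I × 8.2 kΩ.
So I = (11 − 3.3) / 8.2 kΩ = 7.7 / 8.2 = 0.939 mA.

I ≈ 0.94 mA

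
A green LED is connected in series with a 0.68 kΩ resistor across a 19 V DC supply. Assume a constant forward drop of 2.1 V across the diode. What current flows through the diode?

KVL around the loop: 19 = V_D + I·R = 2.1 + I × 0.68 kΩ.
So I = (19 − 2.1) / 0.68 kΩ = 16.9 / 0.68 = 24.9 mA.

I ≈ 25 mA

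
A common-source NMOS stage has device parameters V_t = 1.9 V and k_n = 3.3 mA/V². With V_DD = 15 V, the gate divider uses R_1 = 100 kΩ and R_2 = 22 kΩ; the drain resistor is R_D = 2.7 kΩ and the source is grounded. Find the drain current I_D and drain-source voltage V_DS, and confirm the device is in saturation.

V_G = V_DD·R_2/(R_1+R_2) = 15×22/122 = 2.7 V. With the source grounded, V_GS = V_G = 2.7 V.
Assume saturation: I_D = (k_n/2)(V_GS − V_t)² = (3.3/2)×(2.7 − 1.9)² = 1.65×0.805² = 1.07 mA.
V_DS = V_DD − I_D·R_D = 15 − 1.07×2.7 = 12.1 V.
Saturation requires V_DS ≥ V_GS − V_t = 0.805 V; 12.1 ≥ 0.805 ✓.

I_D ≈ 1.1 mA, V_DS ≈ 12 V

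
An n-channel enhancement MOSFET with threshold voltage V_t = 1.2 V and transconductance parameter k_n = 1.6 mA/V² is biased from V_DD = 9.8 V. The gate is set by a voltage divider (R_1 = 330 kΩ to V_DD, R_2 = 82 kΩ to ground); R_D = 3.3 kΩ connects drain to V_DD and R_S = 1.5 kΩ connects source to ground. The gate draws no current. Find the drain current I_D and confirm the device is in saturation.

V_G = V_DD·R_2/(R_1+R_2) = 9.8×82/412 = 1.95 V.
Assume saturation: I_D = (k_n/2)(V_GS − V_t)² with V_GS = V_G − I_D·R_S = 1.95 − 1.5·I_D.
Substituting gives 1.8·I_D² − 2.8·I_D + 0.451 = 0, with roots I_D = 0.182 or 1.37 mA.
The root I_D = 1.37 mA gives V_GS = -0.111 V ≤ V_t, so take I_D = 0.182 mA.
Then V_GS = 1.68 V and V_DS = V_DD − I_D(R_D+R_S) = 9.8 − 0.182×4.8 = 8.93 V.
Saturation requires V_DS ≥ V_GS − V_t = 0.477 V; 8.93 ≥ 0.477 ✓.

I_D ≈ 0.18 mA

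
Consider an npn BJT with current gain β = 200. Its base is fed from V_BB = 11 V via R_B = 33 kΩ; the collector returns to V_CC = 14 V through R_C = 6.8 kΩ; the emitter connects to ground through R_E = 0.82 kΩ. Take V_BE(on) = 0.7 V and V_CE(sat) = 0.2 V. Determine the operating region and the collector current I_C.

Assume active: I_B = (11 − 0.7)/(33 + 201×0.82) = 0.0521 mA, I_C = β·I_B = 10.4 mA.
Then V_CE = 14 − 10.4×6.8 − 10.5×0.82 = -65.4 V < 0.2 V — the active assumption fails.
Re-solve with V_CE = 0.2 V. KCL at the emitter: V_E/R_E = (V_BB−0.7−V_E)/R_B + (V_CC−0.2−V_E)/R_C, giving V_E = 1.68 V.
I_C = (V_CC − 0.2 − V_E)/R_C = (13.8 − 1.68)/6.8 = 1.78 mA.
Check: I_B = (10.3 − 1.68)/33 = 0.261 mA, and β·I_B = 52.3 mA > I_C, confirming saturation.

saturation; I_C ≈ 1.8 mA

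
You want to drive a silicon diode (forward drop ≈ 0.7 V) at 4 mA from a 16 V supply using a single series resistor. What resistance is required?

The resistor drops V_S − V_D = 16 − 0.7 = 15.3 V at 4 mA.
R = 15.3 V / 4 mA = 3.83 kΩ.

R ≈ 3.8 kΩ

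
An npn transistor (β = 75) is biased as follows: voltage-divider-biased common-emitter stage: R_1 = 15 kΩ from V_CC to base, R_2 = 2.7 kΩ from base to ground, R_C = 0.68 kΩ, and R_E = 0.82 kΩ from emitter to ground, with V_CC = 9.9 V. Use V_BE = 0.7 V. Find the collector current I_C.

Thevenize the base divider: V_Th = V_CC·R_2/(R_1+R_2) = 9.9×2.7/17.7 = 1.51 V, R_Th = R_1‖R_2 = 2.29 kΩ.
Base-emitter loop: V_Th = I_B·R_Th + V_BE + (β+1)I_B·R_E, so I_B = (1.51 − 0.7) / (2.29 + 76×0.82) = 0.0125 mA.
I_C = β·I_B = 75×0.0125 = 0.94 mA, and I_E = (β+1)I_B = 0.953 mA.
V_CE = V_CC − I_C·R_C − I_E·R_E = 9.9 − 0.94×0.68 − 0.953×0.82 = 8.48 V.
V_CE = 8.48 V > 0.2 V confirms active-region operation.

I_C ≈ 0.94 mA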